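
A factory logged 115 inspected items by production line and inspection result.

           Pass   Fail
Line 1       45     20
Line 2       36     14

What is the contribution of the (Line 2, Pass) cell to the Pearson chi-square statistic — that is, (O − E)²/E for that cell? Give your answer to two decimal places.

Row total (Line 2) = 50; column total (Pass) = 81; N = 115.
Expected count E = 50 × 81 / 115 = 35.217.
Contribution = (O − E)²/E = (36 − 35.217)² / 35.217 = 0.02.

0.02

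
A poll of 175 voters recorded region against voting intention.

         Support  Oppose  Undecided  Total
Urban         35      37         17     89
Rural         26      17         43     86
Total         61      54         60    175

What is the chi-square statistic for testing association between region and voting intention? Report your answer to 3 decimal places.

19.956

Grand total N = 175.
Expected counts (row total × column total / N):
  Urban, Support: 89×61/175 = 31.0229
  Urban, Oppose: 89×54/175 = 27.4629
  Urban, Undecided: 89×60/175 = 30.5143
  Rural, Support: 86×61/175 = 29.9771
  Rural, Oppose: 86×54/175 = 26.5371
  Rural, Undecided: 86×60/175 = 29.4857
Contributions (O − E)²/E:
  (35 − 31.0229)²/31.0229 = 0.5099
  (37 − 27.4629)²/27.4629 = 3.3120
  (17 − 30.5143)²/30.5143 = 5.9853
  (26 − 29.9771)²/29.9771 = 0.5276
  (17 − 26.5371)²/26.5371 = 3.4275
  (43 − 29.4857)²/29.4857 = 6.1941
χ² = 0.5099 + 3.3120 + 5.9853 + 0.5276 + 3.4275 + 6.1941 = 19.956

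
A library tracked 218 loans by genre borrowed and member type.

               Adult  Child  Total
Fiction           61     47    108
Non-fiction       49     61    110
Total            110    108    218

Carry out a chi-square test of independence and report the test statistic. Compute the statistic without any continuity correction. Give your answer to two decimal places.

3.11

Grand total N = 218.
Expected counts (row total × column total / N):
  Fiction, Adult: 108×110/218 = 54.495
  Fiction, Child: 108×108/218 = 53.505
  Non-fiction, Adult: 110×110/218 = 55.505
  Non-fiction, Child: 110×108/218 = 54.495
Contributions (O − E)²/E:
  (61 − 54.495)²/54.495 = 0.7765
  (47 − 53.505)²/53.505 = 0.7909
  (49 − 55.505)²/55.505 = 0.7624
  (61 − 54.495)²/54.495 = 0.7765
χ² = 0.7765 + 0.7909 + 0.7624 + 0.7765 = 3.11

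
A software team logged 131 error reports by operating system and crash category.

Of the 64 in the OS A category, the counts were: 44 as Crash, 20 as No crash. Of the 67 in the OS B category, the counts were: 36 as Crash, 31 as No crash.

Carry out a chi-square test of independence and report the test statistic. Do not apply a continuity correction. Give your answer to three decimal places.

Row totals: 64, 67. Column totals: 80, 51. Grand total N = 131.
Expected counts (row total × column total / N):
  OS A, Crash: 64×80/131 = 39.0840
  OS A, No crash: 64×51/131 = 24.9160
  OS B, Crash: 67×80/131 = 40.9160
  OS B, No crash: 67×51/131 = 26.0840
Contributions (O − E)²/E:
  (44 − 39.0840)²/39.0840 = 0.6183
  (20 − 24.9160)²/24.9160 = 0.9699
  (36 − 40.9160)²/40.9160 = 0.5907
  (31 − 26.0840)²/26.0840 = 0.9265
χ² = 0.6183 + 0.9699 + 0.5907 + 0.9265 = 3.105

3.105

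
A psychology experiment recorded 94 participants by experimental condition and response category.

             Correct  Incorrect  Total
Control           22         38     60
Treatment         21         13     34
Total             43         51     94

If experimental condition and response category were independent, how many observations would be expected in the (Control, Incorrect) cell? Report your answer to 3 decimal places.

32.553

Row total (Control) = 60; column total (Incorrect) = 51; grand total N = 94.
Expected count = (row total × column total) / N = 60 × 51 / 94 = 32.553.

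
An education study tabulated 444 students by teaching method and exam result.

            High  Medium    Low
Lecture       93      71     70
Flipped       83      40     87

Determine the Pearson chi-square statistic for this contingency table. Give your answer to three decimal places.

9.798

Row totals: 234, 210. Column totals: 176, 111, 157. Grand total N = 444.
Expected counts (row total × column total / N):
  Lecture, High: 234×176/444 = 92.7568
  Lecture, Medium: 234×111/444 = 58.5000
  Lecture, Low: 234×157/444 = 82.7432
  Flipped, High: 210×176/444 = 83.2432
  Flipped, Medium: 210×111/444 = 52.5000
  Flipped, Low: 210×157/444 = 74.2568
Contributions (O − E)²/E:
  (93 − 92.7568)²/92.7568 = 0.0006
  (71 − 58.5000)²/58.5000 = 2.6709
  (70 − 82.7432)²/82.7432 = 1.9626
  (83 − 83.2432)²/83.2432 = 0.0007
  (40 − 52.5000)²/52.5000 = 2.9762
  (87 − 74.2568)²/74.2568 = 2.1869
χ² = 0.0006 + 2.6709 + 1.9626 + 0.0007 + 2.9762 + 2.1869 = 9.798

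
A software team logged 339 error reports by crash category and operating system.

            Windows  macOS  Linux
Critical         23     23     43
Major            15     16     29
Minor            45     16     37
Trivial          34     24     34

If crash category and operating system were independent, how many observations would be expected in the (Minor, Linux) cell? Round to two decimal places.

41.34

Row total (Minor) = 98; column total (Linux) = 143; grand total N = 339.
Expected count = (row total × column total) / N = 98 × 143 / 339 = 41.34.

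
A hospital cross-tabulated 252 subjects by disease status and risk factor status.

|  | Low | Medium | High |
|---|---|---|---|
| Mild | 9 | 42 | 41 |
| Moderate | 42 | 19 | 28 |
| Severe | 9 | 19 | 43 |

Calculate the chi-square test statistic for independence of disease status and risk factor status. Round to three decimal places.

48.452

Row totals: 92, 89, 71. Column totals: 60, 80, 112. Grand total N = 252.
Expected counts (row total × column total / N):
  Mild, Low: 92×60/252 = 21.9048
  Mild, Medium: 92×80/252 = 29.2063
  Mild, High: 92×112/252 = 40.8889
  Moderate, Low: 89×60/252 = 21.1905
  Moderate, Medium: 89×80/252 = 28.2540
  Moderate, High: 89×112/252 = 39.5556
  Severe, Low: 71×60/252 = 16.9048
  Severe, Medium: 71×80/252 = 22.5397
  Severe, High: 71×112/252 = 31.5556
Contributions (O − E)²/E:
  (9 − 21.9048)²/21.9048 = 7.6026
  (42 − 29.2063)²/29.2063 = 5.6042
  (41 − 40.8889)²/40.8889 = 0.0003
  (42 − 21.1905)²/21.1905 = 20.4354
  (19 − 28.2540)²/28.2540 = 3.0310
  (28 − 39.5556)²/39.5556 = 3.3758
  (9 − 16.9048)²/16.9048 = 3.6963
  (19 − 22.5397)²/22.5397 = 0.5559
  (43 − 31.5556)²/31.5556 = 4.1506
χ² = 7.6026 + 5.6042 + 0.0003 + 20.4354 + 3.0310 + 3.3758 + 3.6963 + 0.5559 + 4.1506 = 48.452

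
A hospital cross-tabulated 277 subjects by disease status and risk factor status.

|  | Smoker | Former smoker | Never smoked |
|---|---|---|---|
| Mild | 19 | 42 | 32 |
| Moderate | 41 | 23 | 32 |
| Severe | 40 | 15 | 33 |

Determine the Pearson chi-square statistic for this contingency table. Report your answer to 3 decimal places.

Row totals: 93, 96, 88. Column totals: 100, 80, 97. Grand total N = 277.
Expected counts (row total × column total / N):
  Mild, Smoker: 93×100/277 = 33.5740
  Mild, Former smoker: 93×80/277 = 26.8592
  Mild, Never smoked: 93×97/277 = 32.5668
  Moderate, Smoker: 96×100/277 = 34.6570
  Moderate, Former smoker: 96×80/277 = 27.7256
  Moderate, Never smoked: 96×97/277 = 33.6173
  Severe, Smoker: 88×100/277 = 31.7690
  Severe, Former smoker: 88×80/277 = 25.4152
  Severe, Never smoked: 88×97/277 = 30.8159
Contributions (O − E)²/E:
  (19 − 33.5740)²/33.5740 = 6.3264
  (42 − 26.8592)²/26.8592 = 8.5350
  (32 − 32.5668)²/32.5668 = 0.0099
  (41 − 34.6570)²/34.6570 = 1.1609
  (23 − 27.7256)²/27.7256 = 0.8054
  (32 − 33.6173)²/33.6173 = 0.0778
  (40 − 31.7690)²/31.7690 = 2.1326
  (15 − 25.4152)²/25.4152 = 4.2682
  (33 − 30.8159)²/30.8159 = 0.1548
χ² = 6.3264 + 8.5350 + 0.0099 + 1.1609 + 0.8054 + 0.0778 + 2.1326 + 4.2682 + 0.1548 = 23.471

23.471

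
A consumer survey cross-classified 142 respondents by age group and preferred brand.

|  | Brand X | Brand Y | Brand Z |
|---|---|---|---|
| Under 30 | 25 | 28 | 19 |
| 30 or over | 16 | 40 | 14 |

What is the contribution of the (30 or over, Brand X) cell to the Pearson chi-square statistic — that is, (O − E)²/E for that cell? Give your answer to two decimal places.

0.88

Row total (30 or over) = 70; column total (Brand X) = 41; N = 142.
Expected count E = 70 × 41 / 142 = 20.211.
Contribution = (O − E)²/E = (16 − 20.211)² / 20.211 = 0.88.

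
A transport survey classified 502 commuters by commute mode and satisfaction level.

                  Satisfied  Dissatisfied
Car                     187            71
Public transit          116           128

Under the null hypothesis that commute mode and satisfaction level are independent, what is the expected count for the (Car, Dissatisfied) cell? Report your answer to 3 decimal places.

102.275

Row total (Car) = 258; column total (Dissatisfied) = 199; grand total N = 502.
Expected count = (row total × column total) / N = 258 × 199 / 502 = 102.275.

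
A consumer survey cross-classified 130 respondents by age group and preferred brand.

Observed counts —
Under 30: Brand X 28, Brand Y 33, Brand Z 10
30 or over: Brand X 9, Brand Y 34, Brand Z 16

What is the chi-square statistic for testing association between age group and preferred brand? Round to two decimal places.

10.13

Row totals: 71, 59. Column totals: 37, 67, 26. Grand total N = 130.
Expected counts (row total × column total / N):
  Under 30, Brand X: 71×37/130 = 20.208
  Under 30, Brand Y: 71×67/130 = 36.592
  Under 30, Brand Z: 71×26/130 = 14.200
  30 or over, Brand X: 59×37/130 = 16.792
  30 or over, Brand Y: 59×67/130 = 30.408
  30 or over, Brand Z: 59×26/130 = 11.800
Contributions (O − E)²/E:
  (28 − 20.208)²/20.208 = 3.0045
  (33 − 36.592)²/36.592 = 0.3526
  (10 − 14.200)²/14.200 = 1.2423
  (9 − 16.792)²/16.792 = 3.6157
  (34 − 30.408)²/30.408 = 0.4243
  (16 − 11.800)²/11.800 = 1.4949
χ² = 3.0045 + 0.3526 + 1.2423 + 3.6157 + 0.4243 + 1.4949 = 10.13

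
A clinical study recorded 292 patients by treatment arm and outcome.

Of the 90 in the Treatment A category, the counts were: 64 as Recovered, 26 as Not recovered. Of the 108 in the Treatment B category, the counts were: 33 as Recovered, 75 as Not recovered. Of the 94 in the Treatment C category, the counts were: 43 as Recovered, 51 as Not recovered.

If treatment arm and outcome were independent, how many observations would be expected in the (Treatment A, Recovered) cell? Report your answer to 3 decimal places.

43.151

Row total (Treatment A) = 90; column total (Recovered) = 140; grand total N = 292.
Expected count = (row total × column total) / N = 90 × 140 / 292 = 43.151.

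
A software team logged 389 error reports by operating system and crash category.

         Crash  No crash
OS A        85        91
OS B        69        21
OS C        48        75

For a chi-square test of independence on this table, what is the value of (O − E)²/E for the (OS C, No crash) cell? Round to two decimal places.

Row total (OS C) = 123; column total (No crash) = 187; N = 389.
Expected count E = 123 × 187 / 389 = 59.129.
Contribution = (O − E)²/E = (75 − 59.129)² / 59.129 = 4.26.

4.26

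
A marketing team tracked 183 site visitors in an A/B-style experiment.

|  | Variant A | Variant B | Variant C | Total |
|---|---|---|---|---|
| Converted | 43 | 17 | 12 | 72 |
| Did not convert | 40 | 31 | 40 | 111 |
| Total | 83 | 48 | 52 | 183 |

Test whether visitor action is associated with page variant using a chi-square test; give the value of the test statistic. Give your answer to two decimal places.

Grand total N = 183.
Expected counts (row total × column total / N):
  Converted, Variant A: 72×83/183 = 32.656
  Converted, Variant B: 72×48/183 = 18.885
  Converted, Variant C: 72×52/183 = 20.459
  Did not convert, Variant A: 111×83/183 = 50.344
  Did not convert, Variant B: 111×48/183 = 29.115
  Did not convert, Variant C: 111×52/183 = 31.541
Contributions (O − E)²/E:
  (43 − 32.656)²/32.656 = 3.2765
  (17 − 18.885)²/18.885 = 0.1882
  (12 − 20.459)²/20.459 = 3.4975
  (40 − 50.344)²/50.344 = 2.1253
  (31 − 29.115)²/29.115 = 0.1220
  (40 − 31.541)²/31.541 = 2.2686
χ² = 3.2765 + 0.1882 + 3.4975 + 2.1253 + 0.1220 + 2.2686 = 11.48

11.48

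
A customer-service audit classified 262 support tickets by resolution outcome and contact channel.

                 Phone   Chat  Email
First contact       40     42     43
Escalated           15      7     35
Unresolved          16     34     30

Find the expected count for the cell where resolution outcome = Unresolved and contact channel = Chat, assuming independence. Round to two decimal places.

25.34

Row total (Unresolved) = 80; column total (Chat) = 83; grand total N = 262.
Expected count = (row total × column total) / N = 80 × 83 / 262 = 25.34.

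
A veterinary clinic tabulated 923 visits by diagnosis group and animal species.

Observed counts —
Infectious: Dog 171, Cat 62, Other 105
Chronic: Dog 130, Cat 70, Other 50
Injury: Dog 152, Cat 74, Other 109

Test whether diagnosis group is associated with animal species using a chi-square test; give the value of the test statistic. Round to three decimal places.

16.545

Row totals: 338, 250, 335. Column totals: 453, 206, 264. Grand total N = 923.
Expected counts (row total × column total / N):
  Infectious, Dog: 338×453/923 = 165.8873
  Infectious, Cat: 338×206/923 = 75.4366
  Infectious, Other: 338×264/923 = 96.6761
  Chronic, Dog: 250×453/923 = 122.6977
  Chronic, Cat: 250×206/923 = 55.7963
  Chronic, Other: 250×264/923 = 71.5060
  Injury, Dog: 335×453/923 = 164.4150
  Injury, Cat: 335×206/923 = 74.7671
  Injury, Other: 335×264/923 = 95.8180
Contributions (O − E)²/E:
  (171 − 165.8873)²/165.8873 = 0.1576
  (62 − 75.4366)²/75.4366 = 2.3933
  (105 − 96.6761)²/96.6761 = 0.7167
  (130 − 122.6977)²/122.6977 = 0.4346
  (70 − 55.7963)²/55.7963 = 3.6157
  (50 − 71.5060)²/71.5060 = 6.4681
  (152 − 164.4150)²/164.4150 = 0.9375
  (74 − 74.7671)²/74.7671 = 0.0079
  (109 − 95.8180)²/95.8180 = 1.8135
χ² = 0.1576 + 2.3933 + 0.7167 + 0.4346 + 3.6157 + 6.4681 + 0.9375 + 0.0079 + 1.8135 = 16.545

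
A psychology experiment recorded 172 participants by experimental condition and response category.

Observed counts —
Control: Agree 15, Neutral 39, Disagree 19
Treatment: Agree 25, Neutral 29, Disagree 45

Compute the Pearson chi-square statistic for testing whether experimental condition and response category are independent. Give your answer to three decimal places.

10.851

Row totals: 73, 99. Column totals: 40, 68, 64. Grand total N = 172.
Expected counts (row total × column total / N):
  Control, Agree: 73×40/172 = 16.9767
  Control, Neutral: 73×68/172 = 28.8605
  Control, Disagree: 73×64/172 = 27.1628
  Treatment, Agree: 99×40/172 = 23.0233
  Treatment, Neutral: 99×68/172 = 39.1395
  Treatment, Disagree: 99×64/172 = 36.8372
Contributions (O − E)²/E:
  (15 − 16.9767)²/16.9767 = 0.2302
  (39 − 28.8605)²/28.8605 = 3.5623
  (19 − 27.1628)²/27.1628 = 2.4530
  (25 − 23.0233)²/23.0233 = 0.1697
  (29 − 39.1395)²/39.1395 = 2.6267
  (45 − 36.8372)²/36.8372 = 1.8088
χ² = 0.2302 + 3.5623 + 2.4530 + 0.1697 + 2.6267 + 1.8088 = 10.851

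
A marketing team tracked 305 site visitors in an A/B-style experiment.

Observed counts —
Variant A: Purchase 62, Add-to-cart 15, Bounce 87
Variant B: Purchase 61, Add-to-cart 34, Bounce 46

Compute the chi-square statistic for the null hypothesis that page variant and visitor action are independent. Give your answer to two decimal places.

Row totals: 164, 141. Column totals: 123, 49, 133. Grand total N = 305.
Expected counts (row total × column total / N):
  Variant A, Purchase: 164×123/305 = 66.1377
  Variant A, Add-to-cart: 164×49/305 = 26.3475
  Variant A, Bounce: 164×133/305 = 71.5148
  Variant B, Purchase: 141×123/305 = 56.8623
  Variant B, Add-to-cart: 141×49/305 = 22.6525
  Variant B, Bounce: 141×133/305 = 61.4852
Contributions (O − E)²/E:
  (62 − 66.1377)²/66.1377 = 0.2589
  (15 − 26.3475)²/26.3475 = 4.8872
  (87 − 71.5148)²/71.5148 = 3.3530
  (61 − 56.8623)²/56.8623 = 0.3011
  (34 − 22.6525)²/22.6525 = 5.6844
  (46 − 61.4852)²/61.4852 = 3.9000
χ² = 0.2589 + 4.8872 + 3.3530 + 0.3011 + 5.6844 + 3.9000 = 18.38

18.38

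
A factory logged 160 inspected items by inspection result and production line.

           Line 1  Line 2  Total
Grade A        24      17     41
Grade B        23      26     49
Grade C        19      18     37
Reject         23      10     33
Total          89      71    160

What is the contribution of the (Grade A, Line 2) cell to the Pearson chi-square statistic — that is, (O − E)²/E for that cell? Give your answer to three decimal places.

0.078

Row total (Grade A) = 41; column total (Line 2) = 71; N = 160.
Expected count E = 41 × 71 / 160 = 18.1938.
Contribution = (O − E)²/E = (17 − 18.1938)² / 18.1938 = 0.078.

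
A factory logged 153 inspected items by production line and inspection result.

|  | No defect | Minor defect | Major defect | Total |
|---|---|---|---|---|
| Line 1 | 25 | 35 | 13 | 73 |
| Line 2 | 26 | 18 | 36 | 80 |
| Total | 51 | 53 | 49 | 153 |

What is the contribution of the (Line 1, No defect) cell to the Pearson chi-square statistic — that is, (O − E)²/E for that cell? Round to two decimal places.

0.02

Row total (Line 1) = 73; column total (No defect) = 51; N = 153.
Expected count E = 73 × 51 / 153 = 24.333.
Contribution = (O − E)²/E = (25 − 24.333)² / 24.333 = 0.02.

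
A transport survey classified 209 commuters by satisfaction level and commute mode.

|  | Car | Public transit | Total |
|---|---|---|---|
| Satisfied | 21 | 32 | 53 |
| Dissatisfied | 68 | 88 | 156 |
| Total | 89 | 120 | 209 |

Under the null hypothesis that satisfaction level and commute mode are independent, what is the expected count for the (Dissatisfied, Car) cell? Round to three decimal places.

66.431

Row total (Dissatisfied) = 156; column total (Car) = 89; grand total N = 209.
Expected count = (row total × column total) / N = 156 × 89 / 209 = 66.431.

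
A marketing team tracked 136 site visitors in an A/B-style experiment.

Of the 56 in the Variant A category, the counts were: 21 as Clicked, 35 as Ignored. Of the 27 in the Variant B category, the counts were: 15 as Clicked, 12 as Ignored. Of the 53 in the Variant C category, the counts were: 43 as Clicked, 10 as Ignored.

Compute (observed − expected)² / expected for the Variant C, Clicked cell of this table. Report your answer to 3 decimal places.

Row total (Variant C) = 53; column total (Clicked) = 79; N = 136.
Expected count E = 53 × 79 / 136 = 30.7868.
Contribution = (O − E)²/E = (43 − 30.7868)² / 30.7868 = 4.845.

4.845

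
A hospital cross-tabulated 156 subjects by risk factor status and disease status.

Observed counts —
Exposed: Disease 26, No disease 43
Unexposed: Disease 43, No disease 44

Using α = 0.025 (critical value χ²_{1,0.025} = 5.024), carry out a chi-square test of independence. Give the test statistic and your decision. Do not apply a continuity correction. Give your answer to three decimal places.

Row totals: 69, 87. Column totals: 69, 87. Grand total N = 156.
Expected counts (row total × column total / N):
  Exposed, Disease: 69×69/156 = 30.5192
  Exposed, No disease: 69×87/156 = 38.4808
  Unexposed, Disease: 87×69/156 = 38.4808
  Unexposed, No disease: 87×87/156 = 48.5192
Contributions (O − E)²/E:
  (26 − 30.5192)²/30.5192 = 0.6692
  (43 − 38.4808)²/38.4808 = 0.5307
  (43 − 38.4808)²/38.4808 = 0.5307
  (44 − 48.5192)²/48.5192 = 0.4209
χ² = 0.6692 + 0.5307 + 0.5307 + 0.4209 = 2.152
df = (2−1)(2−1) = 1. Since 2.152 < 5.024, fail to reject the null hypothesis of independence at α = 0.025.

2.152; fail to reject H₀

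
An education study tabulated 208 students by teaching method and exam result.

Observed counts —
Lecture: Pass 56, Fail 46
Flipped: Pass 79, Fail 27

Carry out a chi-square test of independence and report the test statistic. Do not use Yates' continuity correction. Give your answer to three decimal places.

Row totals: 102, 106. Column totals: 135, 73. Grand total N = 208.
Expected counts (row total × column total / N):
  Lecture, Pass: 102×135/208 = 66.2019
  Lecture, Fail: 102×73/208 = 35.7981
  Flipped, Pass: 106×135/208 = 68.7981
  Flipped, Fail: 106×73/208 = 37.2019
Contributions (O − E)²/E:
  (56 − 66.2019)²/66.2019 = 1.5721
  (46 − 35.7981)²/35.7981 = 2.9074
  (79 − 68.7981)²/68.7981 = 1.5128
  (27 − 37.2019)²/37.2019 = 2.7977
χ² = 1.5721 + 2.9074 + 1.5128 + 2.7977 = 8.790

8.790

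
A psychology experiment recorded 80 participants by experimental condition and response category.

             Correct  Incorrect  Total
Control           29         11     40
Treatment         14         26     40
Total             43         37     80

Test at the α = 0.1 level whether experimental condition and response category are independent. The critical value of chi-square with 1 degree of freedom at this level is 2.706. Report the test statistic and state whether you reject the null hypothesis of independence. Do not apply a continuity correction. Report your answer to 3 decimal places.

Grand total N = 80.
Expected counts (row total × column total / N):
  Control, Correct: 40×43/80 = 21.5000
  Control, Incorrect: 40×37/80 = 18.5000
  Treatment, Correct: 40×43/80 = 21.5000
  Treatment, Incorrect: 40×37/80 = 18.5000
Contributions (O − E)²/E:
  (29 − 21.5000)²/21.5000 = 2.6163
  (11 − 18.5000)²/18.5000 = 3.0405
  (14 − 21.5000)²/21.5000 = 2.6163
  (26 − 18.5000)²/18.5000 = 3.0405
χ² = 2.6163 + 3.0405 + 2.6163 + 3.0405 = 11.314
df = (2−1)(2−1) = 1. Since 11.314 > 2.706, reject the null hypothesis of independence at α = 0.1.

11.314; reject H₀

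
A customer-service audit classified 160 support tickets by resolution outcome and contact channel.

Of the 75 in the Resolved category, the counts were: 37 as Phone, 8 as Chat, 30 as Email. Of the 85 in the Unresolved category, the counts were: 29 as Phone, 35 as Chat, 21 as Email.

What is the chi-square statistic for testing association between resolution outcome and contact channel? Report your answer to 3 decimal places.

Row totals: 75, 85. Column totals: 66, 43, 51. Grand total N = 160.
Expected counts (row total × column total / N):
  Resolved, Phone: 75×66/160 = 30.9375
  Resolved, Chat: 75×43/160 = 20.1562
  Resolved, Email: 75×51/160 = 23.9062
  Unresolved, Phone: 85×66/160 = 35.0625
  Unresolved, Chat: 85×43/160 = 22.8438
  Unresolved, Email: 85×51/160 = 27.0938
Contributions (O − E)²/E:
  (37 − 30.9375)²/30.9375 = 1.1880
  (8 − 20.1562)²/20.1562 = 7.3314
  (30 − 23.9062)²/23.9062 = 1.5533
  (29 − 35.0625)²/35.0625 = 1.0482
  (35 − 22.8438)²/22.8438 = 6.4689
  (21 − 27.0938)²/27.0938 = 1.3706
χ² = 1.1880 + 7.3314 + 1.5533 + 1.0482 + 6.4689 + 1.3706 = 18.960

18.960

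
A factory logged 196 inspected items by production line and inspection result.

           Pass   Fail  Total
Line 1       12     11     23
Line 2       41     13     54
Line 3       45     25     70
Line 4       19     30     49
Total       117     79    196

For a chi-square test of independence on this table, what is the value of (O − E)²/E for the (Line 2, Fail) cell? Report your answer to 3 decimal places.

Row total (Line 2) = 54; column total (Fail) = 79; N = 196.
Expected count E = 54 × 79 / 196 = 21.7653.
Contribution = (O − E)²/E = (13 − 21.7653)² / 21.7653 = 3.530.

3.530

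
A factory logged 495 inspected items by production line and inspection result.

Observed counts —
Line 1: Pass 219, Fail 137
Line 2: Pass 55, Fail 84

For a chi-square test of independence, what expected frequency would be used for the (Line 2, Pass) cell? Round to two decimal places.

Row total (Line 2) = 139; column total (Pass) = 274; grand total N = 495.
Expected count = (row total × column total) / N = 139 × 274 / 495 = 76.94.

76.94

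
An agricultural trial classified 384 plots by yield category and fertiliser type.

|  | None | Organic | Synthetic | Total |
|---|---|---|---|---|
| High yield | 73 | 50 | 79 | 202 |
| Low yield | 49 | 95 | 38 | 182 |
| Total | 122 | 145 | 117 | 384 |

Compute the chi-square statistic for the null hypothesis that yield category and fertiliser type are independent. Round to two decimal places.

Grand total N = 384.
Expected counts (row total × column total / N):
  High yield, None: 202×122/384 = 64.177
  High yield, Organic: 202×145/384 = 76.276
  High yield, Synthetic: 202×117/384 = 61.547
  Low yield, None: 182×122/384 = 57.823
  Low yield, Organic: 182×145/384 = 68.724
  Low yield, Synthetic: 182×117/384 = 55.453
Contributions (O − E)²/E:
  (73 − 64.177)²/64.177 = 1.2130
  (50 − 76.276)²/76.276 = 9.0517
  (79 − 61.547)²/61.547 = 4.9492
  (49 − 57.823)²/57.823 = 1.3463
  (95 − 68.724)²/68.724 = 10.0464
  (38 − 55.453)²/55.453 = 5.4931
χ² = 1.2130 + 9.0517 + 4.9492 + 1.3463 + 10.0464 + 5.4931 = 32.10

32.10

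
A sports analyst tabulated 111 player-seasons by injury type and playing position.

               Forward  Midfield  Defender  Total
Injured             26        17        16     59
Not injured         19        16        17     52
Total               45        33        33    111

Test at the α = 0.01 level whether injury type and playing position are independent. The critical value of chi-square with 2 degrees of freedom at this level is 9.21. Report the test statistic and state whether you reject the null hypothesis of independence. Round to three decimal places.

Grand total N = 111.
Expected counts (row total × column total / N):
  Injured, Forward: 59×45/111 = 23.9189
  Injured, Midfield: 59×33/111 = 17.5405
  Injured, Defender: 59×33/111 = 17.5405
  Not injured, Forward: 52×45/111 = 21.0811
  Not injured, Midfield: 52×33/111 = 15.4595
  Not injured, Defender: 52×33/111 = 15.4595
Contributions (O − E)²/E:
  (26 − 23.9189)²/23.9189 = 0.1811
  (17 − 17.5405)²/17.5405 = 0.0167
  (16 − 17.5405)²/17.5405 = 0.1353
  (19 − 21.0811)²/21.0811 = 0.2054
  (16 − 15.4595)²/15.4595 = 0.0189
  (17 − 15.4595)²/15.4595 = 0.1535
χ² = 0.1811 + 0.0167 + 0.1353 + 0.2054 + 0.0189 + 0.1535 = 0.711
df = (2−1)(3−1) = 2. Since 0.711 < 9.21, fail to reject the null hypothesis of independence at α = 0.01.

0.711; fail to reject H₀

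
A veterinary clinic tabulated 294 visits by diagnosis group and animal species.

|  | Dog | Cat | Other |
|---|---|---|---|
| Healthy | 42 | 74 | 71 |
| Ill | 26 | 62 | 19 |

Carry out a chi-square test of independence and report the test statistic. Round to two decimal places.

Row totals: 187, 107. Column totals: 68, 136, 90. Grand total N = 294.
Expected counts (row total × column total / N):
  Healthy, Dog: 187×68/294 = 43.252
  Healthy, Cat: 187×136/294 = 86.503
  Healthy, Other: 187×90/294 = 57.245
  Ill, Dog: 107×68/294 = 24.748
  Ill, Cat: 107×136/294 = 49.497
  Ill, Other: 107×90/294 = 32.755
Contributions (O − E)²/E:
  (42 − 43.252)²/43.252 = 0.0362
  (74 − 86.503)²/86.503 = 1.8072
  (71 − 57.245)²/57.245 = 3.3051
  (26 − 24.748)²/24.748 = 0.0633
  (62 − 49.497)²/49.497 = 3.1583
  (19 − 32.755)²/32.755 = 5.7762
χ² = 0.0362 + 1.8072 + 3.3051 + 0.0633 + 3.1583 + 5.7762 = 14.15

14.15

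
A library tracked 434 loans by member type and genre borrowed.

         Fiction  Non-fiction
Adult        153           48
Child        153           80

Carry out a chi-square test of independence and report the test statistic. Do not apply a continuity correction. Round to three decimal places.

5.671

Row totals: 201, 233. Column totals: 306, 128. Grand total N = 434.
Expected counts (row total × column total / N):
  Adult, Fiction: 201×306/434 = 141.7189
  Adult, Non-fiction: 201×128/434 = 59.2811
  Child, Fiction: 233×306/434 = 164.2811
  Child, Non-fiction: 233×128/434 = 68.7189
Contributions (O − E)²/E:
  (153 − 141.7189)²/141.7189 = 0.8980
  (48 − 59.2811)²/59.2811 = 2.1468
  (153 − 164.2811)²/164.2811 = 0.7747
  (80 − 68.7189)²/68.7189 = 1.8519
χ² = 0.8980 + 2.1468 + 0.7747 + 1.8519 = 5.671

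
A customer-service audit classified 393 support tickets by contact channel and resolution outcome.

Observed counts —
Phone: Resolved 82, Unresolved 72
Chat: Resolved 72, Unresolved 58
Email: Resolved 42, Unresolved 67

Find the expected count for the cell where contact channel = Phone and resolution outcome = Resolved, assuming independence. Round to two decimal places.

Row total (Phone) = 154; column total (Resolved) = 196; grand total N = 393.
Expected count = (row total × column total) / N = 154 × 196 / 393 = 76.80.

76.80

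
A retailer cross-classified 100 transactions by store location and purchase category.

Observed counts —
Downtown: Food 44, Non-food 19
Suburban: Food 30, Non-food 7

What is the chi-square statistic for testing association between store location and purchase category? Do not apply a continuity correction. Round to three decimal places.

1.531

Row totals: 63, 37. Column totals: 74, 26. Grand total N = 100.
Expected counts (row total × column total / N):
  Downtown, Food: 63×74/100 = 46.6200
  Downtown, Non-food: 63×26/100 = 16.3800
  Suburban, Food: 37×74/100 = 27.3800
  Suburban, Non-food: 37×26/100 = 9.6200
Contributions (O − E)²/E:
  (44 − 46.6200)²/46.6200 = 0.1472
  (19 − 16.3800)²/16.3800 = 0.4191
  (30 − 27.3800)²/27.3800 = 0.2507
  (7 − 9.6200)²/9.6200 = 0.7136
χ² = 0.1472 + 0.4191 + 0.2507 + 0.7136 = 1.531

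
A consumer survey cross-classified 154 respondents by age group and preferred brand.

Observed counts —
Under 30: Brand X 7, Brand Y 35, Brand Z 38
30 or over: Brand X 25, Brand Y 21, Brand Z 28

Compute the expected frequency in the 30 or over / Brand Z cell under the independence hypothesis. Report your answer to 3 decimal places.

31.714

Row total (30 or over) = 74; column total (Brand Z) = 66; grand total N = 154.
Expected count = (row total × column total) / N = 74 × 66 / 154 = 31.714.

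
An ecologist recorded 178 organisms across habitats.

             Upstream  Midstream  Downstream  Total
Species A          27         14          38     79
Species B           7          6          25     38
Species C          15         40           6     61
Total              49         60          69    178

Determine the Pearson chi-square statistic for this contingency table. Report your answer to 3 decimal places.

Grand total N = 178.
Expected counts (row total × column total / N):
  Species A, Upstream: 79×49/178 = 21.7472
  Species A, Midstream: 79×60/178 = 26.6292
  Species A, Downstream: 79×69/178 = 30.6236
  Species B, Upstream: 38×49/178 = 10.4607
  Species B, Midstream: 38×60/178 = 12.8090
  Species B, Downstream: 38×69/178 = 14.7303
  Species C, Upstream: 61×49/178 = 16.7921
  Species C, Midstream: 61×60/178 = 20.5618
  Species C, Downstream: 61×69/178 = 23.6461
Contributions (O − E)²/E:
  (27 − 21.7472)²/21.7472 = 1.2688
  (14 − 26.6292)²/26.6292 = 5.9895
  (38 − 30.6236)²/30.6236 = 1.7768
  (7 − 10.4607)²/10.4607 = 1.1449
  (6 − 12.8090)²/12.8090 = 3.6195
  (25 − 14.7303)²/14.7303 = 7.1598
  (15 − 16.7921)²/16.7921 = 0.1913
  (40 − 20.5618)²/20.5618 = 18.3760
  (6 − 23.6461)²/23.6461 = 13.1685
χ² = 1.2688 + 5.9895 + 1.7768 + 1.1449 + 3.6195 + 7.1598 + 0.1913 + 18.3760 + 13.1685 = 52.695

52.695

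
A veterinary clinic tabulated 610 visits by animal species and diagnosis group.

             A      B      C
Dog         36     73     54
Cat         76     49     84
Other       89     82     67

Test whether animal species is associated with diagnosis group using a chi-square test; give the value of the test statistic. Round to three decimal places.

25.410

Row totals: 163, 209, 238. Column totals: 201, 204, 205. Grand total N = 610.
Expected counts (row total × column total / N):
  Dog, A: 163×201/610 = 53.7098
  Dog, B: 163×204/610 = 54.5115
  Dog, C: 163×205/610 = 54.7787
  Cat, A: 209×201/610 = 68.8672
  Cat, B: 209×204/610 = 69.8951
  Cat, C: 209×205/610 = 70.2377
  Other, A: 238×201/610 = 78.4230
  Other, B: 238×204/610 = 79.5934
  Other, C: 238×205/610 = 79.9836
Contributions (O − E)²/E:
  (36 − 53.7098)²/53.7098 = 5.8395
  (73 − 54.5115)²/54.5115 = 6.2707
  (54 − 54.7787)²/54.7787 = 0.0111
  (76 − 68.8672)²/68.8672 = 0.7388
  (49 − 69.8951)²/69.8951 = 6.2466
  (84 − 70.2377)²/70.2377 = 2.6966
  (89 − 78.4230)²/78.4230 = 1.4265
  (82 − 79.5934)²/79.5934 = 0.0728
  (67 − 79.9836)²/79.9836 = 2.1076
χ² = 5.8395 + 6.2707 + 0.0111 + 0.7388 + 6.2466 + 2.6966 + 1.4265 + 0.0728 + 2.1076 = 25.410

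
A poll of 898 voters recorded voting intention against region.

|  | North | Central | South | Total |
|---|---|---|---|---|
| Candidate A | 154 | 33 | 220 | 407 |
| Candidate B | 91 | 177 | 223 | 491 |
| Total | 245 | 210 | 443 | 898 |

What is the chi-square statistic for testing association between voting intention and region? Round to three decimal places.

108.051

Grand total N = 898.
Expected counts (row total × column total / N):
  Candidate A, North: 407×245/898 = 111.0412
  Candidate A, Central: 407×210/898 = 95.1782
  Candidate A, South: 407×443/898 = 200.7806
  Candidate B, North: 491×245/898 = 133.9588
  Candidate B, Central: 491×210/898 = 114.8218
  Candidate B, South: 491×443/898 = 242.2194
Contributions (O − E)²/E:
  (154 − 111.0412)²/111.0412 = 16.6196
  (33 − 95.1782)²/95.1782 = 40.6199
  (220 − 200.7806)²/200.7806 = 1.8397
  (91 − 133.9588)²/133.9588 = 13.7763
  (177 − 114.8218)²/114.8218 = 33.6707
  (223 − 242.2194)²/242.2194 = 1.5250
χ² = 16.6196 + 40.6199 + 1.8397 + 13.7763 + 33.6707 + 1.5250 = 108.051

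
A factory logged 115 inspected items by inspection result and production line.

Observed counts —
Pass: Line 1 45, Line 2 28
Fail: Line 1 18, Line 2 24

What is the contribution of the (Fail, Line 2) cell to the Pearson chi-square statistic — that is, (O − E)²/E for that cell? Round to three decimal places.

1.321

Row total (Fail) = 42; column total (Line 2) = 52; N = 115.
Expected count E = 42 × 52 / 115 = 18.9913.
Contribution = (O − E)²/E = (24 − 18.9913)² / 18.9913 = 1.321.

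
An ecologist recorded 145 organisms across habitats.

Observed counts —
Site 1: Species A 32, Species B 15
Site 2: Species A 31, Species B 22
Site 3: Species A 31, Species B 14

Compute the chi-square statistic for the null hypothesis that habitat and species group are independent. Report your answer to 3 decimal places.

Row totals: 47, 53, 45. Column totals: 94, 51. Grand total N = 145.
Expected counts (row total × column total / N):
  Site 1, Species A: 47×94/145 = 30.4690
  Site 1, Species B: 47×51/145 = 16.5310
  Site 2, Species A: 53×94/145 = 34.3586
  Site 2, Species B: 53×51/145 = 18.6414
  Site 3, Species A: 45×94/145 = 29.1724
  Site 3, Species B: 45×51/145 = 15.8276
Contributions (O − E)²/E:
  (32 − 30.4690)²/30.4690 = 0.0769
  (15 − 16.5310)²/16.5310 = 0.1418
  (31 − 34.3586)²/34.3586 = 0.3283
  (22 − 18.6414)²/18.6414 = 0.6051
  (31 − 29.1724)²/29.1724 = 0.1145
  (14 − 15.8276)²/15.8276 = 0.2110
χ² = 0.0769 + 0.1418 + 0.3283 + 0.6051 + 0.1145 + 0.2110 = 1.478

1.478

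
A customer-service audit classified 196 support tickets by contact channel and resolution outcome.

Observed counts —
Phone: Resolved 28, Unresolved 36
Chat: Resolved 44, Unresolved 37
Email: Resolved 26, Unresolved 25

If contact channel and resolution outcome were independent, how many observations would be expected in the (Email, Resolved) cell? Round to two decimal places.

Row total (Email) = 51; column total (Resolved) = 98; grand total N = 196.
Expected count = (row total × column total) / N = 51 × 98 / 196 = 25.50.

25.50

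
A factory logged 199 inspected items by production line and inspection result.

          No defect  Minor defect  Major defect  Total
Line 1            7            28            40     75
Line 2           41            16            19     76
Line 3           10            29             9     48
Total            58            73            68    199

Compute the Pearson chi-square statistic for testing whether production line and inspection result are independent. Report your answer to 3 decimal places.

52.990

Grand total N = 199.
Expected counts (row total × column total / N):
  Line 1, No defect: 75×58/199 = 21.8593
  Line 1, Minor defect: 75×73/199 = 27.5126
  Line 1, Major defect: 75×68/199 = 25.6281
  Line 2, No defect: 76×58/199 = 22.1508
  Line 2, Minor defect: 76×73/199 = 27.8794
  Line 2, Major defect: 76×68/199 = 25.9698
  Line 3, No defect: 48×58/199 = 13.9899
  Line 3, Minor defect: 48×73/199 = 17.6080
  Line 3, Major defect: 48×68/199 = 16.4020
Contributions (O − E)²/E:
  (7 − 21.8593)²/21.8593 = 10.1009
  (28 − 27.5126)²/27.5126 = 0.0086
  (40 − 25.6281)²/25.6281 = 8.0596
  (41 − 22.1508)²/22.1508 = 16.0397
  (16 − 27.8794)²/27.8794 = 5.0618
  (19 − 25.9698)²/25.9698 = 1.8706
  (10 − 13.9899)²/13.9899 = 1.1379
  (29 − 17.6080)²/17.6080 = 7.3704
  (9 − 16.4020)²/16.4020 = 3.3404
χ² = 10.1009 + 0.0086 + 8.0596 + 16.0397 + 5.0618 + 1.8706 + 1.1379 + 7.3704 + 3.3404 = 52.990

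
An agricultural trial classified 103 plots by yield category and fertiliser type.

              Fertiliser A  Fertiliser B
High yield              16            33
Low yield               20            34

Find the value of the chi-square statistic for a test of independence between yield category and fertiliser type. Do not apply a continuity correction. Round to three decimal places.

0.217

Row totals: 49, 54. Column totals: 36, 67. Grand total N = 103.
Expected counts (row total × column total / N):
  High yield, Fertiliser A: 49×36/103 = 17.1262
  High yield, Fertiliser B: 49×67/103 = 31.8738
  Low yield, Fertiliser A: 54×36/103 = 18.8738
  Low yield, Fertiliser B: 54×67/103 = 35.1262
Contributions (O − E)²/E:
  (16 − 17.1262)²/17.1262 = 0.0741
  (33 − 31.8738)²/31.8738 = 0.0398
  (20 − 18.8738)²/18.8738 = 0.0672
  (34 − 35.1262)²/35.1262 = 0.0361
χ² = 0.0741 + 0.0398 + 0.0672 + 0.0361 = 0.217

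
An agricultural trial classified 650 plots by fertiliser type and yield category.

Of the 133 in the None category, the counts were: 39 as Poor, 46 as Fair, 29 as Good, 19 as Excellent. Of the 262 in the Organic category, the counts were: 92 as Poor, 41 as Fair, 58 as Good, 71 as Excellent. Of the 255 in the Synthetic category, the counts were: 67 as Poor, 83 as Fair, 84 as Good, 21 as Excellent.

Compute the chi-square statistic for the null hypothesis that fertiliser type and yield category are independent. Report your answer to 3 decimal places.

Row totals: 133, 262, 255. Column totals: 198, 170, 171, 111. Grand total N = 650.
Expected counts (row total × column total / N):
  None, Poor: 133×198/650 = 40.51385
  None, Fair: 133×170/650 = 34.78462
  None, Good: 133×171/650 = 34.98923
  None, Excellent: 133×111/650 = 22.71231
  Organic, Poor: 262×198/650 = 79.80923
  Organic, Fair: 262×170/650 = 68.52308
  Organic, Good: 262×171/650 = 68.92615
  Organic, Excellent: 262×111/650 = 44.74154
  Synthetic, Poor: 255×198/650 = 77.67692
  Synthetic, Fair: 255×170/650 = 66.69231
  Synthetic, Good: 255×171/650 = 67.08462
  Synthetic, Excellent: 255×111/650 = 43.54615
Contributions (O − E)²/E:
  (39 − 40.51385)²/40.51385 = 0.0566
  (46 − 34.78462)²/34.78462 = 3.6161
  (29 − 34.98923)²/34.98923 = 1.0252
  (19 − 22.71231)²/22.71231 = 0.6068
  (92 − 79.80923)²/79.80923 = 1.8621
  (41 − 68.52308)²/68.52308 = 11.0550
  (58 − 68.92615)²/68.92615 = 1.7320
  (71 − 44.74154)²/44.74154 = 15.4109
  (67 − 77.67692)²/77.67692 = 1.4676
  (83 − 66.69231)²/66.69231 = 3.9876
  (84 − 67.08462)²/67.08462 = 4.2652
  (21 − 43.54615)²/43.54615 = 11.6733
χ² = 0.0566 + 3.6161 + 1.0252 + 0.6068 + 1.8621 + 11.0550 + 1.7320 + 15.4109 + 1.4676 + 3.9876 + 4.2652 + 11.6733 = 56.758

56.758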